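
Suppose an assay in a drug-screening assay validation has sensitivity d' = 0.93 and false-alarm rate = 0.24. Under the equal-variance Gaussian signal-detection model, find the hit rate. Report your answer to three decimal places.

z(false-alarm rate) = z(0.24) = -0.7063
z(H) = z(FA) + d' = -0.7063 + 0.93 = 0.2237
hit rate = Φ(0.2237) = 0.5885

hit rate = 0.589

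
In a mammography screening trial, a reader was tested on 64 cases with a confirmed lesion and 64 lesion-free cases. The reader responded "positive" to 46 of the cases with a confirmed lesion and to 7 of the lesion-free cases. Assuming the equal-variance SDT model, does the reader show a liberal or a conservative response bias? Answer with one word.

z(H) = 0.579, z(FA) = -1.230
c = −½·(z(H) + z(FA)) = 0.3255
c > 0 → conservative criterion (biased toward responding “no”).

conservative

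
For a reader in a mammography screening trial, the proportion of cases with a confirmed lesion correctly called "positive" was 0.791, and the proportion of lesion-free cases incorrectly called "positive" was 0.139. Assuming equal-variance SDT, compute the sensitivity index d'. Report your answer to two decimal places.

d' = 1.89

Φ⁻¹(H) = 0.8099
Φ⁻¹(FA) = -1.0848
d' = z(H) − z(FA) = 0.8099 − (-1.0848) = 1.8947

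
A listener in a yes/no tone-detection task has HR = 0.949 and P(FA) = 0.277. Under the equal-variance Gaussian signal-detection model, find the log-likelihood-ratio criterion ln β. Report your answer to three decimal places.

z(H) = z(0.949) = 1.6352
z(FA) = z(0.277) = -0.5918
ln β = −½·[z(H)² − z(FA)²] = −0.5 × (2.6739 − 0.3502) = -1.16185

ln β = -1.162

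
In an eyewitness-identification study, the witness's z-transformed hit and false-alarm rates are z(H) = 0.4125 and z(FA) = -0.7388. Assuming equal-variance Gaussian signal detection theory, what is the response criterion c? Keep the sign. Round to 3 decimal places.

c = 0.163

c = −½·[z(H) + z(FA)] = −½·(0.4125 + (-0.7388)) = 0.16315
c > 0: the witness has a conservative response bias.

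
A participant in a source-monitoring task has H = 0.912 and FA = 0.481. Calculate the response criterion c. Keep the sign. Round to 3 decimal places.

z(H) = z(0.912) = 1.3532
z(FA) = z(0.481) = -0.0476
c = −½·[z(H) + z(FA)] = −0.5 × (1.3532 + (-0.0476)) = -0.6528
c < 0: the participant has a liberal response bias.

c = -0.653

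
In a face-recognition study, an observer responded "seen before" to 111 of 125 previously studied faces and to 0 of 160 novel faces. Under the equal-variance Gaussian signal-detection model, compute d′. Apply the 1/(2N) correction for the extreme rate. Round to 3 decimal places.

d′ = 3.950

The false-alarm rate is 0/160 = 0, so apply the 1/(2N) correction: FA → 1/(2·160) = 0.00313.
z(H) = z(0.88800) = 1.2160
z(FA) = z(0.00313) = -2.7338
d' = 1.2160 − (-2.7338) = 3.9498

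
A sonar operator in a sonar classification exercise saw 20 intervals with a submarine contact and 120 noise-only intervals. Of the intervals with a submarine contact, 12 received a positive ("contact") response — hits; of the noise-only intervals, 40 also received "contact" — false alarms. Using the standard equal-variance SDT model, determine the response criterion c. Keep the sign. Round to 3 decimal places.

c = 0.089

H = 12/20 = 0.6000
FA = 40/120 = 0.3333
z(H) = 0.2533
z(FA) = -0.4308
c = −½·[z(H) + z(FA)] = −0.5 × (0.2533 + (-0.4308)) = 0.08875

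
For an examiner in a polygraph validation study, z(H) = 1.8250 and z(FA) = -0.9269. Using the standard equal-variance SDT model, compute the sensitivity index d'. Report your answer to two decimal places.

d' = z(H) − z(FA) = 1.8250 − (-0.9269) = 2.7519

d' = 2.75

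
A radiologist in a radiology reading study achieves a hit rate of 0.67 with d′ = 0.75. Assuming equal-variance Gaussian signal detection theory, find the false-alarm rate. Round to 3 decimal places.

false-alarm rate = 0.378

z(hit rate) = z(0.67) = 0.4399
z(FA) = z(H) − d' = 0.4399 − 0.75 = -0.3101
false-alarm rate = Φ(-0.3101) = 0.3782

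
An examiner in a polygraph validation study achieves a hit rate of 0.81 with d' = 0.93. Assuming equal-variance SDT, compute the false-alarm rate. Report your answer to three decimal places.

false-alarm rate = 0.479

z(hit rate) = z(0.81) = 0.8779
z(FA) = z(H) − d' = 0.8779 − 0.93 = -0.0521
false-alarm rate = Φ(-0.0521) = 0.4792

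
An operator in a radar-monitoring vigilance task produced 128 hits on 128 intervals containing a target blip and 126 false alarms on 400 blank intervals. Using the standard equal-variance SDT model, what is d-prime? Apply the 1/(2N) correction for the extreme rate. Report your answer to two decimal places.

The hit rate is 128/128 = 1, so apply the 1/(2N) correction: H → 1 − 1/(2·128) = 0.99609.
z(H) = z(0.99609) = 2.660
z(FA) = z(0.31500) = -0.482
d' = 2.660 − (-0.482) = 3.142

d-prime = 3.14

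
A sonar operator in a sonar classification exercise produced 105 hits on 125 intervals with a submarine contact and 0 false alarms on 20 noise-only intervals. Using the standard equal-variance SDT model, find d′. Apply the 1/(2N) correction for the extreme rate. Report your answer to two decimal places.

d′ = 2.95

The false-alarm rate is 0/20 = 0, so apply the 1/(2N) correction: FA → 1/(2·20) = 0.02500.
z(H) = z(0.84000) = 0.994
z(FA) = z(0.02500) = -1.960
d' = 0.994 − (-1.960) = 2.954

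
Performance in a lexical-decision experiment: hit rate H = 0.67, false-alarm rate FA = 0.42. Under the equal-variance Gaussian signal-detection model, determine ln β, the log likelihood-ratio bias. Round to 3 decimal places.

z(H) = z(0.67) = 0.4399
z(FA) = z(0.42) = -0.2019
ln β = −½·[z(H)² − z(FA)²] = −0.5 × (0.1935 − 0.0408) = -0.07635

ln β = -0.076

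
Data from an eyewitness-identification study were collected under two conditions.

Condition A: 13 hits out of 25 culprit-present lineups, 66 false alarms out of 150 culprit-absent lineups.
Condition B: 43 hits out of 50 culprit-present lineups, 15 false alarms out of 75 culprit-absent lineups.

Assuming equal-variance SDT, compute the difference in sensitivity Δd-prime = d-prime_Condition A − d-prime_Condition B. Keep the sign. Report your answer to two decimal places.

Condition A: z(0.5200) = 0.050, z(0.4400) = -0.151, d' = 0.201
Condition B: z(0.8600) = 1.080, z(0.2000) = -0.842, d' = 1.922
Δd' = d'_Condition A − d'_Condition B = 0.201 − 1.922 = -1.721
Condition B has the higher sensitivity.

Δd-prime = -1.72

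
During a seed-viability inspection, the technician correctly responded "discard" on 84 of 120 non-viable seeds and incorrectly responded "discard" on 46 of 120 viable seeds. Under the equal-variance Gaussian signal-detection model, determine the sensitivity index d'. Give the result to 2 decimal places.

d' = 0.82

H = 84/120 = 0.7000
FA = 46/120 = 0.3833
Φ⁻¹(H) = Φ⁻¹(0.7000) = 0.524
Φ⁻¹(FA) = Φ⁻¹(0.3833) = -0.297
d' = z(H) − z(FA) = 0.524 − (-0.297) = 0.821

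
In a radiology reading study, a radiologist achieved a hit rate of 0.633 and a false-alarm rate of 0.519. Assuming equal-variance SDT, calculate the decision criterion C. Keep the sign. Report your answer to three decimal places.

Φ⁻¹(H) = Φ⁻¹(0.633) = 0.3398
Φ⁻¹(FA) = Φ⁻¹(0.519) = 0.0476
c = −½·[z(H) + z(FA)] = −0.5 × (0.3398 + 0.0476) = -0.1937

C = -0.194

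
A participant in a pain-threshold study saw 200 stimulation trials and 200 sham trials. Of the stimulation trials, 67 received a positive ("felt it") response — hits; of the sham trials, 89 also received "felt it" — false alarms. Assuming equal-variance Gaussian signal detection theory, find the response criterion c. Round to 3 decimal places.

H = 67/200 = 0.3350
FA = 89/200 = 0.4450
z(H) = z(0.3350) = -0.4261
z(FA) = z(0.4450) = -0.1383
c = −½·[z(H) + z(FA)] = −0.5 × (-0.4261 + (-0.1383)) = 0.2822

c = 0.282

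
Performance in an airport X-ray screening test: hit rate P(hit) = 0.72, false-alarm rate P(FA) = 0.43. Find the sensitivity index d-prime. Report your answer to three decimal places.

d-prime = 0.759

z(H) = z(0.72) = 0.5828
z(FA) = z(0.43) = -0.1764
d' = z(H) − z(FA) = 0.5828 − (-0.1764) = 0.7592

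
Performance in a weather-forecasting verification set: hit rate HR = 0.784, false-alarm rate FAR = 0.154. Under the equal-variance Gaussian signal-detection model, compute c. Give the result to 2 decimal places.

c = 0.12

z(0.784) = 0.7858, z(0.154) = -1.0194
c = −½·[z(H) + z(FA)] = −0.5 × (0.7858 + (-1.0194)) = 0.1168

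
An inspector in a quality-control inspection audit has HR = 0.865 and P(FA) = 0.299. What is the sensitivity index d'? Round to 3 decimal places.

d' = 1.630

Φ⁻¹(H) = Φ⁻¹(0.865) = 1.1031
Φ⁻¹(FA) = Φ⁻¹(0.299) = -0.5273
d' = z(H) − z(FA) = 1.1031 − (-0.5273) = 1.6304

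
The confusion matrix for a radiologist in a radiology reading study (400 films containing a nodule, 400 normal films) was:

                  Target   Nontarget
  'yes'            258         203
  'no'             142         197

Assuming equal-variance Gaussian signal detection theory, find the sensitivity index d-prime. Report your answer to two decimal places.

H = 258/400 = 0.6450
FA = 203/400 = 0.5075
z(0.6450) = 0.3719, z(0.5075) = 0.0188
d' = z(H) − z(FA) = 0.3719 − 0.0188 = 0.3531

d-prime = 0.35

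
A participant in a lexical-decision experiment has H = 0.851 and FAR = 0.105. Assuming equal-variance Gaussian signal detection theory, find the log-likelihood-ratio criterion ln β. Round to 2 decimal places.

z(H) = 1.041
z(FA) = -1.254
ln β = −½·[z(H)² − z(FA)²] = −0.5 × (1.084 − 1.573) = 0.2445

ln β = 0.24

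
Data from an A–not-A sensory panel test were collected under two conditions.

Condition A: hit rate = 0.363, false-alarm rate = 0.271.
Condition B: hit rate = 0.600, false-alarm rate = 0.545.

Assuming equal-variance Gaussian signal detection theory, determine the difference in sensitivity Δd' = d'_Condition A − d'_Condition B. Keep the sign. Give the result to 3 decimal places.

Δd' = 0.119

Condition A: z(0.363) = -0.3505, z(0.271) = -0.6098, d' = 0.2593
Condition B: z(0.600) = 0.2533, z(0.545) = 0.1130, d' = 0.1403
Δd' = d'_Condition A − d'_Condition B = 0.2593 − 0.1403 = 0.1190
Condition A has the higher sensitivity.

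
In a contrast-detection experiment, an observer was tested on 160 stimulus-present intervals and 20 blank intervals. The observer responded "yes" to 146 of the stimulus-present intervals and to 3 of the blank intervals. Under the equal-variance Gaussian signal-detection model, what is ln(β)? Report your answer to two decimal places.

ln β = -0.38

H = 146/160 = 0.9125
FA = 3/20 = 0.1500
Φ⁻¹(H) = Φ⁻¹(0.9125) = 1.356
Φ⁻¹(FA) = Φ⁻¹(0.1500) = -1.036
ln β = −½·[z(H)² − z(FA)²] = −0.5 × (1.839 − 1.073) = -0.383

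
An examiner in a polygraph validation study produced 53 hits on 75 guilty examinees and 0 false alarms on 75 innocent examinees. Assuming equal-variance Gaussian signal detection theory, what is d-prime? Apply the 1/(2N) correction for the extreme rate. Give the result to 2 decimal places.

d-prime = 3.02

The false-alarm rate is 0/75 = 0, so apply the 1/(2N) correction: FA → 1/(2·75) = 0.00667.
z(H) = z(0.70667) = 0.544
z(FA) = z(0.00667) = -2.475
d' = 0.544 − (-2.475) = 3.019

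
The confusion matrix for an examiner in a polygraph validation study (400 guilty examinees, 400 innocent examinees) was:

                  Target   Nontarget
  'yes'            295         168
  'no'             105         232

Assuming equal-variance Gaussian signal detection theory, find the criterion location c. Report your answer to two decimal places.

H = 295/400 = 0.7375
FA = 168/400 = 0.4200
z(H) = 0.6357
z(FA) = -0.2019
c = −½·[z(H) + z(FA)] = −0.5 × (0.6357 + (-0.2019)) = -0.2169
c < 0: the examiner has a liberal response bias.

c = -0.22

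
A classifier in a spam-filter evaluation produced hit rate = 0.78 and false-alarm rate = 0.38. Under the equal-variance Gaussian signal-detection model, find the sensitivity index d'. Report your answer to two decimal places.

d' = 1.08

z(H) = z(0.78) = 0.772
z(FA) = z(0.38) = -0.305
d' = z(H) − z(FA) = 0.772 − (-0.305) = 1.077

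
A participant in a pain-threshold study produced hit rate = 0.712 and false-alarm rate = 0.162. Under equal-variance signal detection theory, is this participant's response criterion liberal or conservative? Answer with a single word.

z(H) = 0.559, z(FA) = -0.986
c = −½·(z(H) + z(FA)) = 0.2135
c > 0 → conservative criterion (biased toward responding “no”).

conservative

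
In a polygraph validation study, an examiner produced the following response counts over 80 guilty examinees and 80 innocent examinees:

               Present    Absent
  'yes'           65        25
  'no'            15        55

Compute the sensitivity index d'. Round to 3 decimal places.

H = 65/80 = 0.8125
FA = 25/80 = 0.3125
z(0.8125) = 0.8871, z(0.3125) = -0.4888
d' = z(H) − z(FA) = 0.8871 − (-0.4888) = 1.3759

d' = 1.376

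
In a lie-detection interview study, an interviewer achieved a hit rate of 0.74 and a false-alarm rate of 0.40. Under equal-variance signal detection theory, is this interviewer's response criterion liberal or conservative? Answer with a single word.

liberal

z(H) = 0.643, z(FA) = -0.253
c = −½·(z(H) + z(FA)) = -0.195
c < 0 → liberal criterion (biased toward responding “yes”).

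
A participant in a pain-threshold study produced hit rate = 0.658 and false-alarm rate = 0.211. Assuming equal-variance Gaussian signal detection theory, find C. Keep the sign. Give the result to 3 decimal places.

z(H) = 0.4070
z(FA) = -0.8030
c = −½·[z(H) + z(FA)] = −0.5 × (0.4070 + (-0.8030)) = 0.1980
c > 0: the participant has a conservative response bias.

C = 0.198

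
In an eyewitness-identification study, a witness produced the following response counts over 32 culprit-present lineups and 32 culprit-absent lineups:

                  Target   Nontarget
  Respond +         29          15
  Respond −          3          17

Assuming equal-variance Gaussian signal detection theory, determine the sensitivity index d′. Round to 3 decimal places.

H = 29/32 = 0.9062
FA = 15/32 = 0.4688
Φ⁻¹(H) = 1.3177
Φ⁻¹(FA) = -0.0783
d' = z(H) − z(FA) = 1.3177 − (-0.0783) = 1.3960

d′ = 1.396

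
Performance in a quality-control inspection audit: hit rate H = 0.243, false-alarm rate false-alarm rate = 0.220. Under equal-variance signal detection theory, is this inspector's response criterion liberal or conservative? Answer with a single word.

conservative

z(H) = -0.697, z(FA) = -0.772
c = −½·(z(H) + z(FA)) = 0.7345
c > 0 → conservative criterion (biased toward responding “no”).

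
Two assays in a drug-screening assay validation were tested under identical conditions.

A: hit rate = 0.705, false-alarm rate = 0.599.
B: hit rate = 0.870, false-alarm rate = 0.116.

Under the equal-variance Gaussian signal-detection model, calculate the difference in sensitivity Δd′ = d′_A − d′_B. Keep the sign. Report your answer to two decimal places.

Δd′ = -2.03

A: z(0.705) = 0.539, z(0.599) = 0.251, d' = 0.288
B: z(0.870) = 1.126, z(0.116) = -1.195, d' = 2.321
Δd' = d'_A − d'_B = 0.288 − 2.321 = -2.033
B has the higher sensitivity.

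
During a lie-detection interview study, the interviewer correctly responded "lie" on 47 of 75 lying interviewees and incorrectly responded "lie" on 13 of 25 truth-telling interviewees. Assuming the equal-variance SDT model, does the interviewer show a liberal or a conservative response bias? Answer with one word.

z(H) = 0.323, z(FA) = 0.050
c = −½·(z(H) + z(FA)) = -0.1865
c < 0 → liberal criterion (biased toward responding “yes”).

liberal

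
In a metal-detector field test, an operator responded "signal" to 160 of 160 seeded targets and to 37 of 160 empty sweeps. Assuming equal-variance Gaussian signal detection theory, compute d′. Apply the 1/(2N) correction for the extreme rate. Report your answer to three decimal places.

d′ = 3.469

The hit rate is 160/160 = 1, so apply the 1/(2N) correction: H → 1 − 1/(2·160) = 0.99687.
z(H) = z(0.99687) = 2.7338
z(FA) = z(0.23125) = -0.7347
d' = 2.7338 − (-0.7347) = 3.4685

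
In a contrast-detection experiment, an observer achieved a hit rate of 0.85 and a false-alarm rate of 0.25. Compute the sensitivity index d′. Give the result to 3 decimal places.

z(H) = z(0.85) = 1.0364
z(FA) = z(0.25) = -0.6745
d' = z(H) − z(FA) = 1.0364 − (-0.6745) = 1.7109

d′ = 1.711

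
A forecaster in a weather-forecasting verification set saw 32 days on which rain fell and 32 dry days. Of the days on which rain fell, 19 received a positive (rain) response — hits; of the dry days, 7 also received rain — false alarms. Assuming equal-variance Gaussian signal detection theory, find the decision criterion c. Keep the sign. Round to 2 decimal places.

c = 0.27

H = 19/32 = 0.5938
FA = 7/32 = 0.2188
Φ⁻¹(H) = Φ⁻¹(0.5938) = 0.237
Φ⁻¹(FA) = Φ⁻¹(0.2188) = -0.776
c = −½·[z(H) + z(FA)] = −0.5 × (0.237 + (-0.776)) = 0.2695
c > 0: the forecaster has a conservative response bias.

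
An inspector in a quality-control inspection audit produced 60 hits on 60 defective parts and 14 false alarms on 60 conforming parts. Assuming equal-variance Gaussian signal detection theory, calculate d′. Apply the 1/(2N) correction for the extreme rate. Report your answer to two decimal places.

The hit rate is 60/60 = 1, so apply the 1/(2N) correction: H → 1 − 1/(2·60) = 0.99167.
z(H) = z(0.99167) = 2.394
z(FA) = z(0.23333) = -0.728
d' = 2.394 − (-0.728) = 3.122

d′ = 3.12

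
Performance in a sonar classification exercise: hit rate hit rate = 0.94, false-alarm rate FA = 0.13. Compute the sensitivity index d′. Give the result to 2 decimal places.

Φ⁻¹(H) = Φ⁻¹(0.94) = 1.5548
Φ⁻¹(FA) = Φ⁻¹(0.13) = -1.1264
d' = z(H) − z(FA) = 1.5548 − (-1.1264) = 2.6812

d′ = 2.68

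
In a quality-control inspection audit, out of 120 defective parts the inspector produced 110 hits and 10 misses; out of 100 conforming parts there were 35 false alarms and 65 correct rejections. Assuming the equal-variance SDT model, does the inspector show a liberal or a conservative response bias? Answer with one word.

z(H) = 1.383, z(FA) = -0.385
c = −½·(z(H) + z(FA)) = -0.499
c < 0 → liberal criterion (biased toward responding “yes”).

liberal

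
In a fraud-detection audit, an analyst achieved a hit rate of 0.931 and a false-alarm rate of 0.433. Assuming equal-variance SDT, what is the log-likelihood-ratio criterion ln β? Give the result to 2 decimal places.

ln β = -1.09

Φ⁻¹(H) = 1.483
Φ⁻¹(FA) = -0.169
ln β = −½·[z(H)² − z(FA)²] = −0.5 × (2.199 − 0.029) = -1.085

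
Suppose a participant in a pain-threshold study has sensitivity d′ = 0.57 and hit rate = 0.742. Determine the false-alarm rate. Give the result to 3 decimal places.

z(hit rate) = z(0.742) = 0.6495
z(FA) = z(H) − d' = 0.6495 − 0.57 = 0.0795
false-alarm rate = Φ(0.0795) = 0.5317

false-alarm rate = 0.532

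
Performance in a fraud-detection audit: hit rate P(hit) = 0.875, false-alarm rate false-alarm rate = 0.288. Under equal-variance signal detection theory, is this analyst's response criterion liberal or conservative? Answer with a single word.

liberal

z(H) = 1.150, z(FA) = -0.559
c = −½·(z(H) + z(FA)) = -0.2955
c < 0 → liberal criterion (biased toward responding “yes”).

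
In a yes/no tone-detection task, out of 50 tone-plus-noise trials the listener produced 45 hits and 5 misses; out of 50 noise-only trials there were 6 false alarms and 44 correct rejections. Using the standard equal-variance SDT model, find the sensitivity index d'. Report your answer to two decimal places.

d' = 2.46

H = 45/50 = 0.9000
FA = 6/50 = 0.1200
z(H) = 1.282
z(FA) = -1.175
d' = z(H) − z(FA) = 1.282 − (-1.175) = 2.457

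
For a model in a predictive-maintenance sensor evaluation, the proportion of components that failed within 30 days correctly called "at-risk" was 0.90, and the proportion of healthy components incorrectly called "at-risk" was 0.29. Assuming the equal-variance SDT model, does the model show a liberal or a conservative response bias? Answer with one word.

liberal

z(H) = 1.282, z(FA) = -0.553
c = −½·(z(H) + z(FA)) = -0.3645
c < 0 → liberal criterion (biased toward responding “yes”).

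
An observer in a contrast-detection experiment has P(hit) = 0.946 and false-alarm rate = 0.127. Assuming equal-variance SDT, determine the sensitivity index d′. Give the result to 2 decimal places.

d′ = 2.75

z(0.946) = 1.6072, z(0.127) = -1.1407
d' = z(H) − z(FA) = 1.6072 − (-1.1407) = 2.7479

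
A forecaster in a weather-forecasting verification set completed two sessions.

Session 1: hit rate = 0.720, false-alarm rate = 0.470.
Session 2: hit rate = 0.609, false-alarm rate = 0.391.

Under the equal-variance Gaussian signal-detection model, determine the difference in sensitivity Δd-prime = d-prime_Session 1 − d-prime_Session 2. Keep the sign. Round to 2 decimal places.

Session 1: z(0.720) = 0.583, z(0.470) = -0.075, d' = 0.658
Session 2: z(0.609) = 0.277, z(0.391) = -0.277, d' = 0.554
Δd' = d'_Session 1 − d'_Session 2 = 0.658 − 0.554 = 0.104
Session 1 has the higher sensitivity.

Δd-prime = 0.10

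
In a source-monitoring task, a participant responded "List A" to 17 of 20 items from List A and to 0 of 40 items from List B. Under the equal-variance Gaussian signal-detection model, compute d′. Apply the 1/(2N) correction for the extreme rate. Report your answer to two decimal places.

d′ = 3.28

The false-alarm rate is 0/40 = 0, so apply the 1/(2N) correction: FA → 1/(2·40) = 0.01250.
z(H) = z(0.85000) = 1.036
z(FA) = z(0.01250) = -2.241
d' = 1.036 − (-2.241) = 3.277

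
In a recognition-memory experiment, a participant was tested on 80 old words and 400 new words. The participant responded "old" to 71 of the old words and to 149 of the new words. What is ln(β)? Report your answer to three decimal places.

H = 71/80 = 0.8875
FA = 149/400 = 0.3725
z(H) = 1.2133
z(FA) = -0.3252
ln β = −½·[z(H)² − z(FA)²] = −0.5 × (1.4721 − 0.1058) = -0.68315

ln β = -0.683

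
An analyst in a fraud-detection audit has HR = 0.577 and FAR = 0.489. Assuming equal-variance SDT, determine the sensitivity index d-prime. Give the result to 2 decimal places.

d-prime = 0.22

z(H) = 0.194
z(FA) = -0.028
d' = z(H) − z(FA) = 0.194 − (-0.028) = 0.222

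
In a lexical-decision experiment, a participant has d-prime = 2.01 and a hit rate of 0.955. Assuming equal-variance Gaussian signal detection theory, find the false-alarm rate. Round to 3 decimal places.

false-alarm rate = 0.377

z(hit rate) = z(0.955) = 1.6954
z(FA) = z(H) − d' = 1.6954 − 2.01 = -0.3146
false-alarm rate = Φ(-0.3146) = 0.3765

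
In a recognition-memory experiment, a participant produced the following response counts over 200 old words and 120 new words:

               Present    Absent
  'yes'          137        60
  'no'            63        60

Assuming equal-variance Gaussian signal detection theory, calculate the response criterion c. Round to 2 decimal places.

H = 137/200 = 0.6850
FA = 60/120 = 0.5000
Φ⁻¹(H) = Φ⁻¹(0.6850) = 0.4817
Φ⁻¹(FA) = Φ⁻¹(0.5000) = 0.0000
c = −½·[z(H) + z(FA)] = −0.5 × (0.4817 + 0.0000) = -0.24085
c < 0: the participant has a liberal response bias.

c = -0.24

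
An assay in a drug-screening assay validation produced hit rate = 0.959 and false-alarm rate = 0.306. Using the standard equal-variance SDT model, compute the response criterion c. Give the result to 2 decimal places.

c = -0.62

Φ⁻¹(0.959) = 1.739, Φ⁻¹(0.306) = -0.507
c = −½·[z(H) + z(FA)] = −0.5 × (1.739 + (-0.507)) = -0.616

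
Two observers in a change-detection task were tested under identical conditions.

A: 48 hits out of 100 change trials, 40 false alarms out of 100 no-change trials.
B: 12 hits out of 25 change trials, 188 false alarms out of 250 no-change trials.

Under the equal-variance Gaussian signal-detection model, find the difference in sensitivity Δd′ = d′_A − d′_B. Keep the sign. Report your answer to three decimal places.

A: z(0.4800) = -0.0502, z(0.4000) = -0.2533, d' = 0.2031
B: z(0.4800) = -0.0502, z(0.7520) = 0.6808, d' = -0.7310
Δd' = d'_A − d'_B = 0.2031 − (-0.7310) = 0.9341
A has the higher sensitivity.

Δd′ = 0.934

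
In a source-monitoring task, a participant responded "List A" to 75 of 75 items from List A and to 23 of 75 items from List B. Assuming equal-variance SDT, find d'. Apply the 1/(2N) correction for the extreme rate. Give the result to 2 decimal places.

The hit rate is 75/75 = 1, so apply the 1/(2N) correction: H → 1 − 1/(2·75) = 0.99333.
z(H) = z(0.99333) = 2.475
z(FA) = z(0.30667) = -0.505
d' = 2.475 − (-0.505) = 2.980

d' = 2.98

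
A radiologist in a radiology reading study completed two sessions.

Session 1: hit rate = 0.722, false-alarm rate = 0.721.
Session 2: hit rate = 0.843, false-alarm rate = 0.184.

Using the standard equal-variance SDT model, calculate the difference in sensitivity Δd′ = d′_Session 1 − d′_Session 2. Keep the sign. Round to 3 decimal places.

Session 1: z(0.722) = 0.5888, z(0.721) = 0.5858, d' = 0.0030
Session 2: z(0.843) = 1.0069, z(0.184) = -0.9002, d' = 1.9071
Δd' = d'_Session 1 − d'_Session 2 = 0.0030 − 1.9071 = -1.9041
Session 2 has the higher sensitivity.

Δd′ = -1.904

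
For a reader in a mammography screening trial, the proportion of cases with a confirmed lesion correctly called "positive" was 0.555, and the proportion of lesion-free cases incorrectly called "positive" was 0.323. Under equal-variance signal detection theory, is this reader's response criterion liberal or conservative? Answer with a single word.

conservative

z(H) = 0.138, z(FA) = -0.459
c = −½·(z(H) + z(FA)) = 0.1605
c > 0 → conservative criterion (biased toward responding “no”).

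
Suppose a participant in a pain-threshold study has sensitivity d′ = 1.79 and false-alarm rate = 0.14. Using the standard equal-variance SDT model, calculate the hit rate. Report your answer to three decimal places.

z(false-alarm rate) = z(0.14) = -1.0803
z(H) = z(FA) + d' = -1.0803 + 1.79 = 0.7097
hit rate = Φ(0.7097) = 0.7611

hit rate = 0.761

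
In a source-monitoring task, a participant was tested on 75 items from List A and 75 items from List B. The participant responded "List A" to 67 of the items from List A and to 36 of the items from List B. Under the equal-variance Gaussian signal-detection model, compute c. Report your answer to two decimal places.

H = 67/75 = 0.8933
FA = 36/75 = 0.4800
z(H) = z(0.8933) = 1.2443
z(FA) = z(0.4800) = -0.0502
c = −½·[z(H) + z(FA)] = −0.5 × (1.2443 + (-0.0502)) = -0.59705

c = -0.60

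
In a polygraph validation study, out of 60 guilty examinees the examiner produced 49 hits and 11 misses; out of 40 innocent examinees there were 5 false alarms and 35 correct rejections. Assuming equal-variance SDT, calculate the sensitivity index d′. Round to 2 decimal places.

H = 49/60 = 0.8167
FA = 5/40 = 0.1250
z(H) = z(0.8167) = 0.9029
z(FA) = z(0.1250) = -1.1503
d' = z(H) − z(FA) = 0.9029 − (-1.1503) = 2.0532

d′ = 2.05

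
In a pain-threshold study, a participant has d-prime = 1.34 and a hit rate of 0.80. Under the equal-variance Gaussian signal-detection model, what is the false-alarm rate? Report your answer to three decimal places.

z(hit rate) = z(0.80) = 0.8416
z(FA) = z(H) − d' = 0.8416 − 1.34 = -0.4984
false-alarm rate = Φ(-0.4984) = 0.3091

false-alarm rate = 0.309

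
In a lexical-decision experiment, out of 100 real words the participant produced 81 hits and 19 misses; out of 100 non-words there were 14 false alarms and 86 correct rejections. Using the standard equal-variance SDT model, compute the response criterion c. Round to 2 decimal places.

c = 0.10

H = 81/100 = 0.8100
FA = 14/100 = 0.1400
z(0.8100) = 0.8779, z(0.1400) = -1.0803
c = −½·[z(H) + z(FA)] = −0.5 × (0.8779 + (-1.0803)) = 0.1012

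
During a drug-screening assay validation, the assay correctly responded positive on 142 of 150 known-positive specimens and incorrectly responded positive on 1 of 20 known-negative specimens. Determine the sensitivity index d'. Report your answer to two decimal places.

H = 142/150 = 0.9467
FA = 1/20 = 0.0500
Φ⁻¹(H) = 1.614
Φ⁻¹(FA) = -1.645
d' = z(H) − z(FA) = 1.614 − (-1.645) = 3.259

d' = 3.26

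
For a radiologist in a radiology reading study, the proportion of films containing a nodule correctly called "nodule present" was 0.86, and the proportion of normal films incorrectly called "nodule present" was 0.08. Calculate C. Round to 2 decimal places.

z(H) = z(0.86) = 1.080
z(FA) = z(0.08) = -1.405
c = −½·[z(H) + z(FA)] = −0.5 × (1.080 + (-1.405)) = 0.1625

C = 0.16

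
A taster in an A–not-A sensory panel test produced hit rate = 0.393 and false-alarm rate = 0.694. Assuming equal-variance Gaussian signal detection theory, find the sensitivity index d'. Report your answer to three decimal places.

d' = -0.779

Φ⁻¹(0.393) = -0.2715, Φ⁻¹(0.694) = 0.5072
d' = z(H) − z(FA) = -0.2715 − 0.5072 = -0.7787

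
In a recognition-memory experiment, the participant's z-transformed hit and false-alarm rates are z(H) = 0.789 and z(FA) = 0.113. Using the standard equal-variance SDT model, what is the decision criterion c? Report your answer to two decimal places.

c = −½·[z(H) + z(FA)] = −½·(0.789 + 0.113) = -0.451

c = -0.45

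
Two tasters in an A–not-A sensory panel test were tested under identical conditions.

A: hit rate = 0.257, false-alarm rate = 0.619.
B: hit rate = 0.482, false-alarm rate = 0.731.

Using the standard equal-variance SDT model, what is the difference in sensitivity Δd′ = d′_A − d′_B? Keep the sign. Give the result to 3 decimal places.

Δd′ = -0.295

A: z(0.257) = -0.6526, z(0.619) = 0.3029, d' = -0.9555
B: z(0.482) = -0.0451, z(0.731) = 0.6158, d' = -0.6609
Δd' = d'_A − d'_B = -0.9555 − (-0.6609) = -0.2946
B has the higher sensitivity.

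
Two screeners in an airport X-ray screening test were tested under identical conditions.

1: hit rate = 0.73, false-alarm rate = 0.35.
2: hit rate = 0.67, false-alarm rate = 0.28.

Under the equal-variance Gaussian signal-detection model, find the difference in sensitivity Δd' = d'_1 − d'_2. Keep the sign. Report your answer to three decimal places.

Δd' = -0.025

1: z(0.73) = 0.6128, z(0.35) = -0.3853, d' = 0.9981
2: z(0.67) = 0.4399, z(0.28) = -0.5828, d' = 1.0227
Δd' = d'_1 − d'_2 = 0.9981 − 1.0227 = -0.0246
2 has the higher sensitivity.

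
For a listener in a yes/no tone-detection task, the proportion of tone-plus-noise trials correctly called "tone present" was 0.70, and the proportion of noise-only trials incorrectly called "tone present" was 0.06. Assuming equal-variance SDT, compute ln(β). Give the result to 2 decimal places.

z(H) = z(0.70) = 0.524
z(FA) = z(0.06) = -1.555
ln β = −½·[z(H)² − z(FA)²] = −0.5 × (0.275 − 2.418) = 1.0715

ln β = 1.07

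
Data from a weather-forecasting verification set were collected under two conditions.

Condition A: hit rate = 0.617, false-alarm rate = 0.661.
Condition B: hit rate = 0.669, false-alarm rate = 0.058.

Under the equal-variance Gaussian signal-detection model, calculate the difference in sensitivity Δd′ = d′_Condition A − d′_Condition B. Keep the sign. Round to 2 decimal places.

Δd′ = -2.13

Condition A: z(0.617) = 0.298, z(0.661) = 0.415, d' = -0.117
Condition B: z(0.669) = 0.437, z(0.058) = -1.572, d' = 2.009
Δd' = d'_Condition A − d'_Condition B = -0.117 − 2.009 = -2.126
Condition B has the higher sensitivity.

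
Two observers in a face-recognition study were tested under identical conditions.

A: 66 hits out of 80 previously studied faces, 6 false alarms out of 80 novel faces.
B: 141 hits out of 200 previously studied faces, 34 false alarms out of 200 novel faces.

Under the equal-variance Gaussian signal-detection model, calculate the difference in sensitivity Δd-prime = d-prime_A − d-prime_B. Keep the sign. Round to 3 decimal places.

A: z(0.8250) = 0.9346, z(0.0750) = -1.4395, d' = 2.3741
B: z(0.7050) = 0.5388, z(0.1700) = -0.9542, d' = 1.4930
Δd' = d'_A − d'_B = 2.3741 − 1.4930 = 0.8811
A has the higher sensitivity.

Δd-prime = 0.881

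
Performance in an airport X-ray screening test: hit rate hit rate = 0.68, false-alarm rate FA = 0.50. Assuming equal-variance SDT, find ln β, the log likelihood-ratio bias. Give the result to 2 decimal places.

z(0.68) = 0.468, z(0.50) = 0.000
ln β = −½·[z(H)² − z(FA)²] = −0.5 × (0.219 − 0.000) = -0.1095

ln β = -0.11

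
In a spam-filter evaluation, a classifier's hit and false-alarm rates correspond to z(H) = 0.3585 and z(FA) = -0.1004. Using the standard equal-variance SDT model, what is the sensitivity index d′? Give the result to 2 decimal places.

d′ = 0.46

d' = z(H) − z(FA) = 0.3585 − (-0.1004) = 0.4589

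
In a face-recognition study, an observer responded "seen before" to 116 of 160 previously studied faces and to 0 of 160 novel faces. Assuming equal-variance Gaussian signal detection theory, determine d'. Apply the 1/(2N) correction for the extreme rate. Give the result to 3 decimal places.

d' = 3.332

The false-alarm rate is 0/160 = 0, so apply the 1/(2N) correction: FA → 1/(2·160) = 0.00313.
z(H) = z(0.72500) = 0.5978
z(FA) = z(0.00313) = -2.7338
d' = 0.5978 − (-2.7338) = 3.3316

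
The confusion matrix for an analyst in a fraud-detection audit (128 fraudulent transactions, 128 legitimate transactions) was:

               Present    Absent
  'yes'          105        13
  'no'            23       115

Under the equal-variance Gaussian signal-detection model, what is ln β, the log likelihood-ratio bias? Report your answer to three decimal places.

H = 105/128 = 0.8203
FA = 13/128 = 0.1016
Φ⁻¹(0.8203) = 0.9165, Φ⁻¹(0.1016) = -1.2725
ln β = −½·[z(H)² − z(FA)²] = −0.5 × (0.8400 − 1.6193) = 0.38965

ln β = 0.390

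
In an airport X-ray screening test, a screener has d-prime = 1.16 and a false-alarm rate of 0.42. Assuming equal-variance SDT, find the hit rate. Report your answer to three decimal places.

hit rate = 0.831

z(false-alarm rate) = z(0.42) = -0.2019
z(H) = z(FA) + d' = -0.2019 + 1.16 = 0.9581
hit rate = Φ(0.9581) = 0.8310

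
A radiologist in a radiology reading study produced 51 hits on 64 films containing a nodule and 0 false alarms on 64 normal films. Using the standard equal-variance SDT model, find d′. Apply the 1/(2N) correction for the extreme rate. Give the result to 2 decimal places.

The false-alarm rate is 0/64 = 0, so apply the 1/(2N) correction: FA → 1/(2·64) = 0.00781.
z(H) = z(0.79688) = 0.831
z(FA) = z(0.00781) = -2.418
d' = 0.831 − (-2.418) = 3.249

d′ = 3.25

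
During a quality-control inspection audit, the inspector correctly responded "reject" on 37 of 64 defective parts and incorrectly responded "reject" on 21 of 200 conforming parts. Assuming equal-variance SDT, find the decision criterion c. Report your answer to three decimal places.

H = 37/64 = 0.5781
FA = 21/200 = 0.1050
Φ⁻¹(0.5781) = 0.1970, Φ⁻¹(0.1050) = -1.2536
c = −½·[z(H) + z(FA)] = −0.5 × (0.1970 + (-1.2536)) = 0.5283
c > 0: the inspector has a conservative response bias.

c = 0.528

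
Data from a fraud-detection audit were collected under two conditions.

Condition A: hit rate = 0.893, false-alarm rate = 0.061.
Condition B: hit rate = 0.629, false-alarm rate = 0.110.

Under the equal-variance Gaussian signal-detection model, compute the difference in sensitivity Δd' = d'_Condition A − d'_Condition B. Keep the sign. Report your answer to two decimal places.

Condition A: z(0.893) = 1.243, z(0.061) = -1.546, d' = 2.789
Condition B: z(0.629) = 0.329, z(0.110) = -1.227, d' = 1.556
Δd' = d'_Condition A − d'_Condition B = 2.789 − 1.556 = 1.233
Condition A has the higher sensitivity.

Δd' = 1.23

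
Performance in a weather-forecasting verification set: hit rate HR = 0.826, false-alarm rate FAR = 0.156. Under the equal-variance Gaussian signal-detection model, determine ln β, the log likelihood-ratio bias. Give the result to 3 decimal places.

ln β = 0.071

z(0.826) = 0.9385, z(0.156) = -1.0110
ln β = −½·[z(H)² − z(FA)²] = −0.5 × (0.8808 − 1.0221) = 0.07065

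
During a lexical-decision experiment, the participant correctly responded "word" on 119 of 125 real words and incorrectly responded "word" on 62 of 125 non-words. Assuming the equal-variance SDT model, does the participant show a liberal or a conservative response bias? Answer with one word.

liberal

z(H) = 1.665, z(FA) = -0.010
c = −½·(z(H) + z(FA)) = -0.8275
c < 0 → liberal criterion (biased toward responding “yes”).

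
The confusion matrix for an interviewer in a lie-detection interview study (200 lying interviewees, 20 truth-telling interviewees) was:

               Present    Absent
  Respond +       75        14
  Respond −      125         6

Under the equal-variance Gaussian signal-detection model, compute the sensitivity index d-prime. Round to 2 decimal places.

d-prime = -0.84

H = 75/200 = 0.3750
FA = 14/20 = 0.7000
z(H) = z(0.3750) = -0.319
z(FA) = z(0.7000) = 0.524
d' = z(H) − z(FA) = -0.319 − 0.524 = -0.843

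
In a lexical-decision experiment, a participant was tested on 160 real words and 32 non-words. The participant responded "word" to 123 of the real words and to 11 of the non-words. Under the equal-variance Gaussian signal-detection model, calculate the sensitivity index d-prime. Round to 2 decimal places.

d-prime = 1.14

H = 123/160 = 0.7688
FA = 11/32 = 0.3438
z(H) = z(0.7688) = 0.735
z(FA) = z(0.3438) = -0.402
d' = z(H) − z(FA) = 0.735 − (-0.402) = 1.137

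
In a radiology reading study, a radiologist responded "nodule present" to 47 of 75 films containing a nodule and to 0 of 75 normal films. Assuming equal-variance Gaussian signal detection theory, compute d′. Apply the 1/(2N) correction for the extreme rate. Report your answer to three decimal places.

d′ = 2.798

The false-alarm rate is 0/75 = 0, so apply the 1/(2N) correction: FA → 1/(2·75) = 0.00667.
z(H) = z(0.62667) = 0.3230
z(FA) = z(0.00667) = -2.4746
d' = 0.3230 − (-2.4746) = 2.7976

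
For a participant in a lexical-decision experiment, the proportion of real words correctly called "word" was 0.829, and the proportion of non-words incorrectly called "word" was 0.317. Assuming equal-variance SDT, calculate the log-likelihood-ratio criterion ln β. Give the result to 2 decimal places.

z(H) = z(0.829) = 0.950
z(FA) = z(0.317) = -0.476
ln β = −½·[z(H)² − z(FA)²] = −0.5 × (0.903 − 0.227) = -0.338

ln β = -0.34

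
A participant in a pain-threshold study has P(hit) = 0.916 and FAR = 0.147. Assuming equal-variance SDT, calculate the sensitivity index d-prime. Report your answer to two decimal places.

z(H) = z(0.916) = 1.379
z(FA) = z(0.147) = -1.049
d' = z(H) − z(FA) = 1.379 − (-1.049) = 2.428

d-prime = 2.43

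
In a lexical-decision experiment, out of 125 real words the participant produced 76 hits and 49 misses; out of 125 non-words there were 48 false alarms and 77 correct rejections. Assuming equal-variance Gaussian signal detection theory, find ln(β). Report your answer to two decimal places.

H = 76/125 = 0.6080
FA = 48/125 = 0.3840
z(0.6080) = 0.274, z(0.3840) = -0.295
ln β = −½·[z(H)² − z(FA)²] = −0.5 × (0.075 − 0.087) = 0.006

ln β = 0.01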